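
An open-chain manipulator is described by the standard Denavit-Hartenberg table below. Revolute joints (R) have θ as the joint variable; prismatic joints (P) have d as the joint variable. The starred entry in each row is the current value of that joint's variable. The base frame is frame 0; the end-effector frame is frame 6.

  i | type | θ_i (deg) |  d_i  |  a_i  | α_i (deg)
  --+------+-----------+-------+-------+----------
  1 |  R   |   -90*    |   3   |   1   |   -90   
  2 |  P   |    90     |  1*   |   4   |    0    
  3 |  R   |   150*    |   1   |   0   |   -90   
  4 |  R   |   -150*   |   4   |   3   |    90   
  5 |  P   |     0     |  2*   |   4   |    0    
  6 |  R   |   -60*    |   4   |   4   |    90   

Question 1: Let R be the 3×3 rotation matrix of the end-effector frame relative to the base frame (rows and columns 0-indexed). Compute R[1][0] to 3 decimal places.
0.533

End-effector x-axis (col 0 of R) = (0.2500,0.5335,-0.8080)
R[1][0] = 0.5335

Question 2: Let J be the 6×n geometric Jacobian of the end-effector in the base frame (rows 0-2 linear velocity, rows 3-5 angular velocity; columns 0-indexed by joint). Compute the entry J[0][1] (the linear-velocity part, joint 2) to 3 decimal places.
prismatic axis z_1 = (1.0000,0.0000,0.0000)
J_v[:, 1] = z_1; J_ω[:, 1] = (0,0,0)
entry J[0][1] = 1.0000

1.000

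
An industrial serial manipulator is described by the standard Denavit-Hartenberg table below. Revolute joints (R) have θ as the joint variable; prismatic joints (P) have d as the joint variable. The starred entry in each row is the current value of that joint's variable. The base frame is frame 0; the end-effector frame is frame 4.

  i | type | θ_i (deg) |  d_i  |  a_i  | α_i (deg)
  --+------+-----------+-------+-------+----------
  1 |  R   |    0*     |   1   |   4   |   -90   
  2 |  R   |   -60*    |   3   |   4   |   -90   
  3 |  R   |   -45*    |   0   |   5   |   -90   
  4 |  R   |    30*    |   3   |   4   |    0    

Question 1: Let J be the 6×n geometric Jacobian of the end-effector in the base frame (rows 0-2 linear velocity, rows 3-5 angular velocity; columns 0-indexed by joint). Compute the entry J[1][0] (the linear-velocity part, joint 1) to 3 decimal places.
8.321

axis z_0 = ẑ; lever o_n−o_0 = (8.3211,6.8637,12.4844)
cross product → J_v[:, 0] = (-6.8637,8.3211,0.0000)
J_ω[:, 0] = z_0
entry J[1][0] = 8.3211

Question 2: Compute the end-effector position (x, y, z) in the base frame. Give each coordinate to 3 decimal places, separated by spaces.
8.321 6.864 12.484

after link 1: o_1 = (4.0000, 0.0000, 1.0000)
after link 2: o_2 = (6.0000, 3.0000, 4.4641)
after link 3: o_3 = (7.7678, 6.5355, 7.5260)
after link 4: o_4 = (8.3211, 6.8637, 12.4844)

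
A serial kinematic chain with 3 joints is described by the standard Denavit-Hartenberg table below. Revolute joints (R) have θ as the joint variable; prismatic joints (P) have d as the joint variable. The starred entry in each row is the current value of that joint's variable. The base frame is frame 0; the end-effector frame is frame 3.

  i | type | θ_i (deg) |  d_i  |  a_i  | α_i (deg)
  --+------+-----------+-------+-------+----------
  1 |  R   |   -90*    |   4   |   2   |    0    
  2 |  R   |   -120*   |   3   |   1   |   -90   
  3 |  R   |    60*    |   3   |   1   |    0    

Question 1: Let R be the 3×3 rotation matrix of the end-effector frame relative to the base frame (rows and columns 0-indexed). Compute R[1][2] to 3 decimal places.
End-effector z-axis (col 2 of R) = (-0.5000,-0.8660,0.0000)
R[1][2] = -0.8660

-0.866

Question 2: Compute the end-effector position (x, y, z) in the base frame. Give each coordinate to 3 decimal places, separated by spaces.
after link 1: o_1 = (0.0000, -2.0000, 4.0000)
after link 2: o_2 = (-0.8660, -1.5000, 7.0000)
after link 3: o_3 = (-2.7990, -3.8481, 6.1340)

-2.799 -3.848 6.134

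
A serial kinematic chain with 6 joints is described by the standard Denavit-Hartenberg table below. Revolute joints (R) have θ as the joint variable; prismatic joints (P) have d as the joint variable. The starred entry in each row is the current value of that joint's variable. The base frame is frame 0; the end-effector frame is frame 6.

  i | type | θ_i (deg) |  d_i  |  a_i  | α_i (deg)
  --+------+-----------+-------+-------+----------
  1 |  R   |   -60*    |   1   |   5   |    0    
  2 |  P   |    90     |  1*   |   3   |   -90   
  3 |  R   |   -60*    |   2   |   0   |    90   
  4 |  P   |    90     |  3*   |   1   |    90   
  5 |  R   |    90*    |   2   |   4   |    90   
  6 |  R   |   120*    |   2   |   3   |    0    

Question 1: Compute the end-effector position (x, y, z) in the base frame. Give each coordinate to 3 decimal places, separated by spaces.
after link 1: o_1 = (2.5000, -4.3301, 1.0000)
after link 2: o_2 = (5.0981, -2.8301, 2.0000)
after link 3: o_3 = (4.0981, -1.0981, 2.0000)
after link 4: o_4 = (1.3481, -1.5311, 3.5000)
after link 5: o_5 = (-0.7859, -2.7631, 7.2321)
after link 6: o_6 = (0.4641, 0.2679, 8.7321)

0.464 0.268 8.732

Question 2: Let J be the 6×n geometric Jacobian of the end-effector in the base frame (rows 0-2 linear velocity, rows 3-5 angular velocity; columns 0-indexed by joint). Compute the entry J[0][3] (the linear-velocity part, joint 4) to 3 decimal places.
-0.750

prismatic axis z_3 = (-0.7500,-0.4330,0.5000)
J_v[:, 3] = z_3; J_ω[:, 3] = (0,0,0)
entry J[0][3] = -0.7500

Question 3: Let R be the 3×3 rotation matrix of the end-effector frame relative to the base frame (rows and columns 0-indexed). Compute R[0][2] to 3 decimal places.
End-effector z-axis (col 2 of R) = (-0.5000,0.8660,0.0000)
R[0][2] = -0.5000

-0.500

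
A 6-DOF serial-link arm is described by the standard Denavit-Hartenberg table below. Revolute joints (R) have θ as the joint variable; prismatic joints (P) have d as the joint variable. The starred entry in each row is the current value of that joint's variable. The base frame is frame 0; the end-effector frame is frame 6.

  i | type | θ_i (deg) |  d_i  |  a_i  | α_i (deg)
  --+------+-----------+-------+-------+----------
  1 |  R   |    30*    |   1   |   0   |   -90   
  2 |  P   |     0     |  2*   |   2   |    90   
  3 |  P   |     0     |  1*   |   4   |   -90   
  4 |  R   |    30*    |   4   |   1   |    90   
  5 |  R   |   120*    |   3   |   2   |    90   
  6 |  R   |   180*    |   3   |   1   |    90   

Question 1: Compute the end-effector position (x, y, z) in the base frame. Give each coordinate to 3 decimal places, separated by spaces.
4.636 12.337 3.049

after link 1: o_1 = (0.0000, 0.0000, 1.0000)
after link 2: o_2 = (0.7321, 2.7321, 1.0000)
after link 3: o_3 = (4.1962, 4.7321, 2.0000)
after link 4: o_4 = (2.9462, 8.6292, 1.5000)
after link 5: o_5 = (2.6292, 10.4462, 4.5981)
after link 6: o_6 = (4.6357, 12.3367, 3.0490)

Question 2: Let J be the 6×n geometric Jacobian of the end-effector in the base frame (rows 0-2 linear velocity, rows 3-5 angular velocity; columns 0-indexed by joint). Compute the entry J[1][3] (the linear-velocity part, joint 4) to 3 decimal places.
axis z_3 = (-0.5000,0.8660,0.0000); lever o_n−o_3 = (0.4396,7.6046,1.0490)
cross product → J_v[:, 3] = (0.9085,0.5245,-4.1830)
J_ω[:, 3] = z_3
entry J[1][3] = 0.5245

0.525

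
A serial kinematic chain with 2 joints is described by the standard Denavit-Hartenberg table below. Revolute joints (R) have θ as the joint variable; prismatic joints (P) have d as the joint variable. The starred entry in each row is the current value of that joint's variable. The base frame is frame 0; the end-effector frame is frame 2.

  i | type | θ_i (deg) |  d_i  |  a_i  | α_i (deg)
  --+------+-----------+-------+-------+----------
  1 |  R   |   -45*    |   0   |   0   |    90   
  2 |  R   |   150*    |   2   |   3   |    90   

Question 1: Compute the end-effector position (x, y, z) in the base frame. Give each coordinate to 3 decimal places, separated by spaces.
after link 1: o_1 = (0.0000, 0.0000, 0.0000)
after link 2: o_2 = (-3.2513, 0.4229, 1.5000)

-3.251 0.423 1.500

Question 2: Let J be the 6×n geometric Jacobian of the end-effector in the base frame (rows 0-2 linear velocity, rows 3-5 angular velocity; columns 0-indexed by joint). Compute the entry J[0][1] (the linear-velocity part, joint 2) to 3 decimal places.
-1.061

axis z_1 = (-0.7071,-0.7071,0.0000); lever o_n−o_1 = (-3.2513,0.4229,1.5000)
cross product → J_v[:, 1] = (-1.0607,1.0607,-2.5981)
J_ω[:, 1] = z_1
entry J[0][1] = -1.0607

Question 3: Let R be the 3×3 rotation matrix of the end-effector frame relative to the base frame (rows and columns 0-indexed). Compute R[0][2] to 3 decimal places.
End-effector z-axis (col 2 of R) = (0.3536,-0.3536,0.8660)
R[0][2] = 0.3536

0.354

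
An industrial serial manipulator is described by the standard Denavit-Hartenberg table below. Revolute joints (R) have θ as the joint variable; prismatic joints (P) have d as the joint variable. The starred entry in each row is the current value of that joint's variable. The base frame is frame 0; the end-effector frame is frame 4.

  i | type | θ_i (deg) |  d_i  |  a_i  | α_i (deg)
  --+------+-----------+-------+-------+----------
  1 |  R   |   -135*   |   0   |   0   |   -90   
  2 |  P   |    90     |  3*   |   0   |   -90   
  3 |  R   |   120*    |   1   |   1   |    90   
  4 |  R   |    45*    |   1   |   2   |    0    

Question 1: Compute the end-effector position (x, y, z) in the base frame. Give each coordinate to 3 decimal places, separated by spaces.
1.996 1.418 0.341

after link 1: o_1 = (0.0000, 0.0000, 0.0000)
after link 2: o_2 = (2.1213, -2.1213, 0.0000)
after link 3: o_3 = (2.2161, -0.8018, 0.5000)
after link 4: o_4 = (1.9965, 1.4177, 0.3411)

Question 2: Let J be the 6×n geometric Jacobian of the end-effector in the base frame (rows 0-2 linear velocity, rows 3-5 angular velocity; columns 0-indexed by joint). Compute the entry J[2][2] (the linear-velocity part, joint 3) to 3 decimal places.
2.591

axis z_2 = (0.7071,0.7071,-0.0000); lever o_n−o_2 = (-0.1248,3.5391,0.3411)
cross product → J_v[:, 2] = (0.2412,-0.2412,2.5908)
J_ω[:, 2] = z_2
entry J[2][2] = 2.5908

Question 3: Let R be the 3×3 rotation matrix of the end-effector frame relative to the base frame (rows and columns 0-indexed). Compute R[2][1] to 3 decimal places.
End-effector y-axis (col 1 of R) = (0.9330,0.0670,-0.3536)
R[2][1] = -0.3536

-0.354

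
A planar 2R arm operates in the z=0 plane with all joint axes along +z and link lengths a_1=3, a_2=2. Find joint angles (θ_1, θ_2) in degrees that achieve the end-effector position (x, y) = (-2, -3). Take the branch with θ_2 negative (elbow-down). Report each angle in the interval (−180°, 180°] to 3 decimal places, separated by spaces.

cos θ_2 = (13.0000−3²−2²)/(2·3·2) = 0.0000; θ_2 = -90.0000° (elbow-down)
β = atan2(-3.0000,-2.0000) = -123.6901°; ψ = atan2(-2.0000,3.0000) = -33.6901°
θ_1 = β − ψ = -90.0000°

-90.000 -90.000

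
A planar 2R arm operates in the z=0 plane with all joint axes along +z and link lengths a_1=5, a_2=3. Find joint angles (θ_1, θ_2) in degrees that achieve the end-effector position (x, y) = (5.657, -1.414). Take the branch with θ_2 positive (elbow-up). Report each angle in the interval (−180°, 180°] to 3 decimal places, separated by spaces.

cos θ_2 = (34.0010−5²−3²)/(2·5·3) = 0.0000; θ_2 = 89.9980° (elbow-up)
β = atan2(-1.4140,5.6570) = -14.0339°; ψ = atan2(3.0000,5.0001) = 30.9632°
θ_1 = β − ψ = -44.9971°

-44.997 89.998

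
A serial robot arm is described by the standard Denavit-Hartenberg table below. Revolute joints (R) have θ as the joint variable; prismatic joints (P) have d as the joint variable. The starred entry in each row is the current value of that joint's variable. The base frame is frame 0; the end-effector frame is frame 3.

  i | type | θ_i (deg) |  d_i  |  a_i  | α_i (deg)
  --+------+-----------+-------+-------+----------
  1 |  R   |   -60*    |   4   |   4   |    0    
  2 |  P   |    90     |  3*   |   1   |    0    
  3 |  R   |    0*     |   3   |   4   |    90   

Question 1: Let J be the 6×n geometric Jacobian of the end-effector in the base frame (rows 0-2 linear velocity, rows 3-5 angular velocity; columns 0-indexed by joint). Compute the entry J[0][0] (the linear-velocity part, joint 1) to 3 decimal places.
0.964

axis z_0 = ẑ; lever o_n−o_0 = (6.3301,-0.9641,10.0000)
cross product → J_v[:, 0] = (0.9641,6.3301,-0.0000)
J_ω[:, 0] = z_0
entry J[0][0] = 0.9641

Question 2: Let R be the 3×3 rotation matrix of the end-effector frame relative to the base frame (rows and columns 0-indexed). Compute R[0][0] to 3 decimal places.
0.866

End-effector x-axis (col 0 of R) = (0.8660,0.5000,0.0000)
R[0][0] = 0.8660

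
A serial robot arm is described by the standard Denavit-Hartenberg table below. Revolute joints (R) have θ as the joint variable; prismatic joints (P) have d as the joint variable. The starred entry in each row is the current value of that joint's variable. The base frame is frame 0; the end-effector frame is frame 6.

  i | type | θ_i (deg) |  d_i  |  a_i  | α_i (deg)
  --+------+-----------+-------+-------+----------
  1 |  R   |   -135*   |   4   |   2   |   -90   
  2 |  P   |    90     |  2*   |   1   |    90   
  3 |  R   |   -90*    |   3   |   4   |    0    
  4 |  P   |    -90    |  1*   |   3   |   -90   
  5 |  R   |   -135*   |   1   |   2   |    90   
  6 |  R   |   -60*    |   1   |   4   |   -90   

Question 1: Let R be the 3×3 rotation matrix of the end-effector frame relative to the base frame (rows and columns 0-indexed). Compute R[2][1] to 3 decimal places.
0.707

End-effector y-axis (col 1 of R) = (-0.5000,-0.5000,0.7071)
R[2][1] = 0.7071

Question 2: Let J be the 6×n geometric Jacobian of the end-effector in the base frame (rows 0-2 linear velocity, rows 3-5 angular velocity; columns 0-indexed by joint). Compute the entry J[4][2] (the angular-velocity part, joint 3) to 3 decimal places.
-0.707

axis z_2 = (-0.7071,-0.7071,0.0000); lever o_n−o_2 = (-5.4145,-3.2424,-0.5355)
cross product → J_v[:, 2] = (0.3787,-0.3787,-1.5359)
J_ω[:, 2] = z_2
entry J[4][2] = -0.7071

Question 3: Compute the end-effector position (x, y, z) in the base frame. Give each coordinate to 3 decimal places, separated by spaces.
-5.414 -6.071 2.464

after link 1: o_1 = (-1.4142, -1.4142, 4.0000)
after link 2: o_2 = (0.0000, -2.8284, 3.0000)
after link 3: o_3 = (-4.9497, -2.1213, 3.0000)
after link 4: o_4 = (-5.6569, -2.8284, 6.0000)
after link 5: o_5 = (-7.3640, -3.1213, 4.5858)
after link 6: o_6 = (-5.4145, -6.0708, 2.4645)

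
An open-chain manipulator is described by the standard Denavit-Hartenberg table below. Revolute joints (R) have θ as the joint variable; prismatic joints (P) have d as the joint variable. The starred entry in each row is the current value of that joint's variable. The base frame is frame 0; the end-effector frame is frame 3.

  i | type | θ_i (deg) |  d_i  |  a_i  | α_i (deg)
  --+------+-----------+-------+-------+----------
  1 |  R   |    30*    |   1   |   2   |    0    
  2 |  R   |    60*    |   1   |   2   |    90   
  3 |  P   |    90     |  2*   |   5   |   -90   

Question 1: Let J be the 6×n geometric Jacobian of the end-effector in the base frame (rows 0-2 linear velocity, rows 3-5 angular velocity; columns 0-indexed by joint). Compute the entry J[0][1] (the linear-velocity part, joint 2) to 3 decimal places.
axis z_1 = (0.0000,0.0000,1.0000); lever o_n−o_1 = (2.0000,2.0000,6.0000)
cross product → J_v[:, 1] = (-2.0000,2.0000,0.0000)
J_ω[:, 1] = z_1
entry J[0][1] = -2.0000

-2.000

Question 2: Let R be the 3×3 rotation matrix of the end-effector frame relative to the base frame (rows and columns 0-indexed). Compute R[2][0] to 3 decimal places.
1.000

End-effector x-axis (col 0 of R) = (-0.0000,0.0000,1.0000)
R[2][0] = 1.0000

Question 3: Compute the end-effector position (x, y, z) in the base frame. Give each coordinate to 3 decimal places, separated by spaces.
after link 1: o_1 = (1.7321, 1.0000, 1.0000)
after link 2: o_2 = (1.7321, 3.0000, 2.0000)
after link 3: o_3 = (3.7321, 3.0000, 7.0000)

3.732 3.000 7.000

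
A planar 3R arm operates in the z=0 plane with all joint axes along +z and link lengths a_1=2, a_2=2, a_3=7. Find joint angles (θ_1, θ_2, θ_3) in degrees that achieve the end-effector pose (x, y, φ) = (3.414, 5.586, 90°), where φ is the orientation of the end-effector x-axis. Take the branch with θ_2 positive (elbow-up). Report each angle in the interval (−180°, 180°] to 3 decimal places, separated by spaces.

-45.009 45.021 89.988

wrist centre = target − a_3·(cos φ, sin φ) = (3.4140, -1.4140)
cos θ_2 = (13.6548−2²−2²)/(2·2·2) = 0.7068; θ_2 = 45.0209° (elbow-up)
β = atan2(-1.4140,3.4140) = -22.4982°; ψ = atan2(1.4147,3.4137) = 22.5104°
θ_1 = β − ψ = -45.0086°
θ_3 = φ − θ_1 − θ_2 = 89.9878° (wrapped to (-180°,180°])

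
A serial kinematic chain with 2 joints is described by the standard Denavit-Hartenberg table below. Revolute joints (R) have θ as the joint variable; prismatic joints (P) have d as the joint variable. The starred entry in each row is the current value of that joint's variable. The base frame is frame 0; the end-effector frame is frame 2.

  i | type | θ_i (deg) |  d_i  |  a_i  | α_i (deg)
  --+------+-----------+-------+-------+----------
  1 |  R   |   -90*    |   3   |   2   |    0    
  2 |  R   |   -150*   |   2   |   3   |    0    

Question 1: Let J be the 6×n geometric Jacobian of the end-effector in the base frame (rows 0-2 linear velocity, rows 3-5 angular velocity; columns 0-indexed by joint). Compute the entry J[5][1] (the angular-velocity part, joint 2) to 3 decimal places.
1.000

axis z_1 = (0.0000,0.0000,1.0000); lever o_n−o_1 = (-1.5000,2.5981,2.0000)
cross product → J_v[:, 1] = (-2.5981,-1.5000,0.0000)
J_ω[:, 1] = z_1
entry J[5][1] = 1.0000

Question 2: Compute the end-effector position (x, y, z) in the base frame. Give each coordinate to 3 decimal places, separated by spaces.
-1.500 0.598 5.000

after link 1: o_1 = (0.0000, -2.0000, 3.0000)
after link 2: o_2 = (-1.5000, 0.5981, 5.0000)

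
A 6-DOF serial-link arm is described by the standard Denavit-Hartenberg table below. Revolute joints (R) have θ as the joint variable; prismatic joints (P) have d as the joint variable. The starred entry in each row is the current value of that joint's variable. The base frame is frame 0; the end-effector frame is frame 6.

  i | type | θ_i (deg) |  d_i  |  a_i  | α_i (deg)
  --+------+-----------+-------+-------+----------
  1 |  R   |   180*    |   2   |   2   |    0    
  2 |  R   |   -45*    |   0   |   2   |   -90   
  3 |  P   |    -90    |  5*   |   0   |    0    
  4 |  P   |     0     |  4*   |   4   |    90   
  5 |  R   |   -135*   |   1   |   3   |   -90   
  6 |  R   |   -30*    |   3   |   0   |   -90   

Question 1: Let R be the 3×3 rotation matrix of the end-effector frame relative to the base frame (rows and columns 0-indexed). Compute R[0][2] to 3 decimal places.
-0.362

End-effector z-axis (col 2 of R) = (-0.3624,0.8624,-0.3536)
R[0][2] = -0.3624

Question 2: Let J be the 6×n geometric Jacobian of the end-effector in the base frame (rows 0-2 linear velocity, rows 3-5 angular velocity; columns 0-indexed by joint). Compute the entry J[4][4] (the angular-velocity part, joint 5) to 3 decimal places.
-0.707

axis z_4 = (0.7071,-0.7071,0.0000); lever o_n−o_4 = (3.7071,2.2929,0.0000)
cross product → J_v[:, 4] = (-0.0000,-0.0000,4.2426)
J_ω[:, 4] = z_4
entry J[4][4] = -0.7071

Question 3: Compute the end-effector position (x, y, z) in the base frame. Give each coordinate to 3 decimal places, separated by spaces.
-6.071 -2.657 6.000

after link 1: o_1 = (-2.0000, 0.0000, 2.0000)
after link 2: o_2 = (-3.4142, 1.4142, 2.0000)
after link 3: o_3 = (-6.9497, -2.1213, 2.0000)
after link 4: o_4 = (-9.7782, -4.9497, 6.0000)
after link 5: o_5 = (-7.5711, -4.1569, 3.8787)
after link 6: o_6 = (-6.0711, -2.6569, 6.0000)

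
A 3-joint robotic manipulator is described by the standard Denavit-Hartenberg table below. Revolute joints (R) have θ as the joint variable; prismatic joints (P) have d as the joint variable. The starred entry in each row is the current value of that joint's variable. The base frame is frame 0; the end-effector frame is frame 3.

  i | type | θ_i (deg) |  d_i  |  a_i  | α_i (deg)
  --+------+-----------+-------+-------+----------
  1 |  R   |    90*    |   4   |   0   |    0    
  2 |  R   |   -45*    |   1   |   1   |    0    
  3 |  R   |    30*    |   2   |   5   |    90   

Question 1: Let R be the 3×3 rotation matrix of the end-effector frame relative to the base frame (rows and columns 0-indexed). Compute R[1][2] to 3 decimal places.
-0.259

End-effector z-axis (col 2 of R) = (0.9659,-0.2588,0.0000)
R[1][2] = -0.2588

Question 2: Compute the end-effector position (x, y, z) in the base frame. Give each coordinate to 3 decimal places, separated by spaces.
2.001 5.537 7.000

after link 1: o_1 = (0.0000, 0.0000, 4.0000)
after link 2: o_2 = (0.7071, 0.7071, 5.0000)
after link 3: o_3 = (2.0012, 5.5367, 7.0000)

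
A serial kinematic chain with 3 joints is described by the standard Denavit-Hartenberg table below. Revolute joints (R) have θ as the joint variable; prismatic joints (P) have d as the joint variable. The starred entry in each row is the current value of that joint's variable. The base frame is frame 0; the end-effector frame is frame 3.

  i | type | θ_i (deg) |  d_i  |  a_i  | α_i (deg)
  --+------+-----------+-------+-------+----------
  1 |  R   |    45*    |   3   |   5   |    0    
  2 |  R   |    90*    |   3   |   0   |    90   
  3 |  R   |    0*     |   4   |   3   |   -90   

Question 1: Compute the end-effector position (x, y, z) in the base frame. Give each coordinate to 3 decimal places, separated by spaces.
after link 1: o_1 = (3.5355, 3.5355, 3.0000)
after link 2: o_2 = (3.5355, 3.5355, 6.0000)
after link 3: o_3 = (4.2426, 8.4853, 6.0000)

4.243 8.485 6.000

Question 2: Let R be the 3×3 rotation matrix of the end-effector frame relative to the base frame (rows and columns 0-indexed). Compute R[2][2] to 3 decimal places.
1.000

End-effector z-axis (col 2 of R) = (0.0000,0.0000,1.0000)
R[2][2] = 1.0000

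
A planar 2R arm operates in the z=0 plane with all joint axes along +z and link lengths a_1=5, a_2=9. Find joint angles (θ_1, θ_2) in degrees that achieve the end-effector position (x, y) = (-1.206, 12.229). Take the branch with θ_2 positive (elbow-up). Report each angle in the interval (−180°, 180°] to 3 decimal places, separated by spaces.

56.267 59.998

cos θ_2 = (151.0029−5²−9²)/(2·5·9) = 0.5000; θ_2 = 59.9979° (elbow-up)
β = atan2(12.2290,-1.2060) = 95.6322°; ψ = atan2(7.7941,9.5003) = 39.3655°
θ_1 = β − ψ = 56.2666°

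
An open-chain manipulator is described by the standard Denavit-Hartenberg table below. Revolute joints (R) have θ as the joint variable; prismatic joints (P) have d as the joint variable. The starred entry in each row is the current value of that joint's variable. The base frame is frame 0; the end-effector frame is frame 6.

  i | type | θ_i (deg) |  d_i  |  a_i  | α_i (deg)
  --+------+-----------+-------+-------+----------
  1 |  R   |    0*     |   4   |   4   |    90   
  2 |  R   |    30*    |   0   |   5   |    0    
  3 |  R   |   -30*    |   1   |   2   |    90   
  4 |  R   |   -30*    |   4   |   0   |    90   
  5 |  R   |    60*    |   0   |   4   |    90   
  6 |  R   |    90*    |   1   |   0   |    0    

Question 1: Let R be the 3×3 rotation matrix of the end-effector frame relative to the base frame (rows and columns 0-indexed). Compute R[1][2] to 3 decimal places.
0.433

End-effector z-axis (col 2 of R) = (0.7500,0.4330,0.5000)
R[1][2] = 0.4330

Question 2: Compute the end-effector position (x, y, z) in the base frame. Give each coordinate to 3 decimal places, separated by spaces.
after link 1: o_1 = (4.0000, 0.0000, 4.0000)
after link 2: o_2 = (8.3301, 0.0000, 6.5000)
after link 3: o_3 = (10.3301, -1.0000, 6.5000)
after link 4: o_4 = (10.3301, -1.0000, 2.5000)
after link 5: o_5 = (12.0622, -0.0000, -0.9641)
after link 6: o_6 = (12.8122, 0.4330, -0.4641)

12.812 0.433 -0.464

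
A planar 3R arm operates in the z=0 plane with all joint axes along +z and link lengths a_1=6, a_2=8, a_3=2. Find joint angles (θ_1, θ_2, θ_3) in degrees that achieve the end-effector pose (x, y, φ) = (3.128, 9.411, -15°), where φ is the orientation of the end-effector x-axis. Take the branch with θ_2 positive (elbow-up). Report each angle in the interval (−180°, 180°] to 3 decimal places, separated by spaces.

wrist centre = target − a_3·(cos φ, sin φ) = (1.1961, 9.9286)
cos θ_2 = (100.0086−6²−8²)/(2·6·8) = 0.0001; θ_2 = 89.9949° (elbow-up)
β = atan2(9.9286,1.1961) = 83.1304°; ψ = atan2(8.0000,6.0007) = 53.1268°
θ_1 = β − ψ = 30.0036°
θ_3 = φ − θ_1 − θ_2 = -134.9985° (wrapped to (-180°,180°])

30.004 89.995 -134.998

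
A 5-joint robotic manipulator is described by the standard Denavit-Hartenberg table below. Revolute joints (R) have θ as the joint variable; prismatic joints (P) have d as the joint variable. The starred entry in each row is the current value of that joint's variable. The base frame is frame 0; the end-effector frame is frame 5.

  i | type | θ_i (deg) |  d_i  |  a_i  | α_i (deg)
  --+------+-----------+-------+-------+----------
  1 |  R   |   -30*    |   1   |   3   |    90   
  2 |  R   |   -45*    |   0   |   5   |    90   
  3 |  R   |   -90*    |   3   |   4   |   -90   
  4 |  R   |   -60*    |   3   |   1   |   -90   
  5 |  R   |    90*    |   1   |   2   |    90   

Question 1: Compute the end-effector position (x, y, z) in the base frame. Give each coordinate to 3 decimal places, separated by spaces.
6.894 2.216 -5.623

after link 1: o_1 = (2.5981, -1.5000, 1.0000)
after link 2: o_2 = (5.6599, -3.2678, -2.5355)
after link 3: o_3 = (5.8228, 1.2570, -4.6569)
after link 4: o_4 = (7.3796, 0.9355, -7.3905)
after link 5: o_5 = (6.8941, 2.2159, -5.6228)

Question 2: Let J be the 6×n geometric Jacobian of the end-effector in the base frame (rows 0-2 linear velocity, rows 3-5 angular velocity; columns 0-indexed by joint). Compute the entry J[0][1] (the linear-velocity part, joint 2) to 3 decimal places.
5.735

axis z_1 = (-0.5000,-0.8660,0.0000); lever o_n−o_1 = (4.2960,3.7159,-6.6228)
cross product → J_v[:, 1] = (5.7355,-3.3114,1.8625)
J_ω[:, 1] = z_1
entry J[0][1] = 5.7355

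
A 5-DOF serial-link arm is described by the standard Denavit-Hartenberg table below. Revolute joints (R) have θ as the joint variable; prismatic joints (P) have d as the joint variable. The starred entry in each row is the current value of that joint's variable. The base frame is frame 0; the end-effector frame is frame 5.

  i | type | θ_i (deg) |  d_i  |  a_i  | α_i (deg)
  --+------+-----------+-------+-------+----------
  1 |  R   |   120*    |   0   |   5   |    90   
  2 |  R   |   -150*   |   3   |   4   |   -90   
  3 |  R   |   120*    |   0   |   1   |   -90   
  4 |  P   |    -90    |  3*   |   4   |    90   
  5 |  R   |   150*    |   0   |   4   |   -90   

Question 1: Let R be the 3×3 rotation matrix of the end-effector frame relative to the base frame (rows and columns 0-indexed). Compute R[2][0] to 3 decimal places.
0.967

End-effector x-axis (col 0 of R) = (0.2455,0.0748,0.9665)
R[2][0] = 0.9665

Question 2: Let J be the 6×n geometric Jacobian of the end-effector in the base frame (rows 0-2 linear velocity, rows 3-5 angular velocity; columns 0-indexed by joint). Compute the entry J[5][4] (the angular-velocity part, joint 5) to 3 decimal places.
axis z_4 = (0.9665,0.0580,-0.2500); lever o_n−o_4 = (0.9821,0.2990,3.8660)
cross product → J_v[:, 4] = (0.2990,-3.9821,0.2321)
J_ω[:, 4] = z_4
entry J[5][4] = -0.2500

-0.250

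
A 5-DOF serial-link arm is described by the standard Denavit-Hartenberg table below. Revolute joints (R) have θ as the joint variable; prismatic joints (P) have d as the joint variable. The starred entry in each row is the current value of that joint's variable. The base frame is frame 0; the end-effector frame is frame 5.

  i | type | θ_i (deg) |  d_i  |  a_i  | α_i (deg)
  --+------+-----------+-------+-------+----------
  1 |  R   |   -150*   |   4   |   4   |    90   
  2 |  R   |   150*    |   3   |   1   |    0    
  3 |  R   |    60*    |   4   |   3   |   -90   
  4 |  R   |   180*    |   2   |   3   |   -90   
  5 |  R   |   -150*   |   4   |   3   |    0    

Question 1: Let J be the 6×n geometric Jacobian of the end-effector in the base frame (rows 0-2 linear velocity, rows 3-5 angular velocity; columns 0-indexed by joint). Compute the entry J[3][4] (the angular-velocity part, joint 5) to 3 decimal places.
axis z_4 = (-0.5000,0.8660,0.0000); lever o_n−o_4 = (-0.7010,4.2141,-2.5981)
cross product → J_v[:, 4] = (-2.2500,-1.2990,-1.5000)
J_ω[:, 4] = z_4
entry J[3][4] = -0.5000

-0.500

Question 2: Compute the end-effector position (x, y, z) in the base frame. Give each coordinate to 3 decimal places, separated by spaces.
after link 1: o_1 = (-3.4641, -2.0000, 4.0000)
after link 2: o_2 = (-4.2141, 1.0311, 4.5000)
after link 3: o_3 = (-3.9641, 5.7942, 3.0000)
after link 4: o_4 = (-7.0801, 3.9952, 2.7679)
after link 5: o_5 = (-7.7811, 8.2093, 0.1699)

-7.781 8.209 0.170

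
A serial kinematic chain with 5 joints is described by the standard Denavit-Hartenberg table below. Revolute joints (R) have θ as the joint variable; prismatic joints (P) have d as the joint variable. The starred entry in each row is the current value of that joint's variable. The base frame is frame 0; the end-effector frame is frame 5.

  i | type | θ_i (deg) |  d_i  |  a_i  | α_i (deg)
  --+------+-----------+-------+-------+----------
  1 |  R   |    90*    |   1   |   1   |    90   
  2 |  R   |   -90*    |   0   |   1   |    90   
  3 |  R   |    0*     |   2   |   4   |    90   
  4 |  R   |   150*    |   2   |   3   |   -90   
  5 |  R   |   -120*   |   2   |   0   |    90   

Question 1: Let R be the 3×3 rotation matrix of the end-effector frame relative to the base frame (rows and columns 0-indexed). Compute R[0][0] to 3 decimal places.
End-effector x-axis (col 0 of R) = (-0.8660,0.2500,-0.4330)
R[0][0] = -0.8660

-0.866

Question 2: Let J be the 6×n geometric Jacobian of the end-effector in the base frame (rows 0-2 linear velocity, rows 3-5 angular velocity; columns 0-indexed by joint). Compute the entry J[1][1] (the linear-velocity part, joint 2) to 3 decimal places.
1.402

axis z_1 = (1.0000,-0.0000,0.0000); lever o_n−o_1 = (-2.0000,-1.7679,-1.4019)
cross product → J_v[:, 1] = (0.0000,1.4019,-1.7679)
J_ω[:, 1] = z_1
entry J[1][1] = 1.4019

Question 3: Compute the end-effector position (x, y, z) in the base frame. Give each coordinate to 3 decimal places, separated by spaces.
-2.000 -0.768 -0.402

after link 1: o_1 = (0.0000, 1.0000, 1.0000)
after link 2: o_2 = (0.0000, 1.0000, 0.0000)
after link 3: o_3 = (0.0000, -1.0000, -4.0000)
after link 4: o_4 = (-2.0000, -2.5000, -1.4019)
after link 5: o_5 = (-2.0000, -0.7679, -0.4019)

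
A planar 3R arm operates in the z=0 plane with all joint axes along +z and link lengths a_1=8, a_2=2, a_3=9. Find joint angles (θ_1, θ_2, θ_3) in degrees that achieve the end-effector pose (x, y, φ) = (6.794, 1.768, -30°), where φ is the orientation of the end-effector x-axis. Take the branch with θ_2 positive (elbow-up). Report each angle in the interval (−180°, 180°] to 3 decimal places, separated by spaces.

wrist centre = target − a_3·(cos φ, sin φ) = (-1.0002, 6.2680)
cos θ_2 = (40.2883−8²−2²)/(2·8·2) = -0.8660; θ_2 = 149.9961° (elbow-up)
β = atan2(6.2680,-1.0002) = 99.0666°; ψ = atan2(1.0001,6.2680) = 9.0656°
θ_1 = β − ψ = 90.0010°
θ_3 = φ − θ_1 − θ_2 = 90.0029° (wrapped to (-180°,180°])

90.001 149.996 90.003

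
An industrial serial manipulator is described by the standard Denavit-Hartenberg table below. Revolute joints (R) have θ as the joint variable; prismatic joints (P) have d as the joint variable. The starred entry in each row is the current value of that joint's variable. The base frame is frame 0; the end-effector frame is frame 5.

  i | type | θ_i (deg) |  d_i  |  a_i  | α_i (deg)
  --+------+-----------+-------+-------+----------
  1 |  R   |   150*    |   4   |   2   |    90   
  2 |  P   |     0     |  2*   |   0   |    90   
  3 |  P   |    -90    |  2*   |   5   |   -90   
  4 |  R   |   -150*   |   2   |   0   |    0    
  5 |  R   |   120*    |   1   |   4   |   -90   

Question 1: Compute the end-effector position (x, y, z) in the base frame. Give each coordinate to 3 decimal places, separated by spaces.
-7.562 -3.098 -0.000

after link 1: o_1 = (-1.7321, 1.0000, 4.0000)
after link 2: o_2 = (-0.7321, 2.7321, 4.0000)
after link 3: o_3 = (-3.2321, -1.5981, 2.0000)
after link 4: o_4 = (-4.9641, -0.5981, 2.0000)
after link 5: o_5 = (-7.5622, -3.0981, -0.0000)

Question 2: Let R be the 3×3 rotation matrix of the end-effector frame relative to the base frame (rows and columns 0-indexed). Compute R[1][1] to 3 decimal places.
End-effector y-axis (col 1 of R) = (0.8660,-0.5000,0.0000)
R[1][1] = -0.5000

-0.500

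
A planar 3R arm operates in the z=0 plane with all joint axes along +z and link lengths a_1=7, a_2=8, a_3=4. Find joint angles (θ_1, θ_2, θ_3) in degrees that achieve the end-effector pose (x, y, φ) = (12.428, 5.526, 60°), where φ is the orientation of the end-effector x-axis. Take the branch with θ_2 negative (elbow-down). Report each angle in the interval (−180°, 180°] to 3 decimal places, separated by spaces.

wrist centre = target − a_3·(cos φ, sin φ) = (10.4280, 2.0619)
cos θ_2 = (112.9946−7²−8²)/(2·7·8) = -0.0000; θ_2 = -90.0028° (elbow-down)
β = atan2(2.0619,10.4280) = 11.1847°; ψ = atan2(-8.0000,6.9996) = -48.8156°
θ_1 = β − ψ = 60.0003°
θ_3 = φ − θ_1 − θ_2 = 90.0025° (wrapped to (-180°,180°])

60.000 -90.003 90.002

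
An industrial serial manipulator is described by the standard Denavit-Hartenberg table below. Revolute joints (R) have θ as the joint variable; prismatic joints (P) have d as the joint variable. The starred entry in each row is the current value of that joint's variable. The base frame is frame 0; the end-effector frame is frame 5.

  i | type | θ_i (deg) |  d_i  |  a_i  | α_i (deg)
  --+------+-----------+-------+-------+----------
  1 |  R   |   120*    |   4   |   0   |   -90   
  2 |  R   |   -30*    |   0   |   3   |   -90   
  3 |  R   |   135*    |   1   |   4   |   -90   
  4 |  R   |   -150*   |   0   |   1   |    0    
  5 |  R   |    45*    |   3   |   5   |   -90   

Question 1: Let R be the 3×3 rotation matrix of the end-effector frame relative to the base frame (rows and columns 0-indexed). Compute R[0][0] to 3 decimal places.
-0.479

End-effector x-axis (col 0 of R) = (-0.4792,0.4640,-0.7450)
R[0][0] = -0.4792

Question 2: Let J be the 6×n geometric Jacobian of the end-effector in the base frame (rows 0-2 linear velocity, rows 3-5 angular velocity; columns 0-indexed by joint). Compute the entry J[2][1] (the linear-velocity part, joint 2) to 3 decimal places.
-2.799

axis z_1 = (-0.8660,-0.5000,0.0000); lever o_n−o_1 = (-2.1100,2.0139,-5.6928)
cross product → J_v[:, 1] = (2.8464,-4.9301,-2.7991)
J_ω[:, 1] = z_1
entry J[2][1] = -2.7991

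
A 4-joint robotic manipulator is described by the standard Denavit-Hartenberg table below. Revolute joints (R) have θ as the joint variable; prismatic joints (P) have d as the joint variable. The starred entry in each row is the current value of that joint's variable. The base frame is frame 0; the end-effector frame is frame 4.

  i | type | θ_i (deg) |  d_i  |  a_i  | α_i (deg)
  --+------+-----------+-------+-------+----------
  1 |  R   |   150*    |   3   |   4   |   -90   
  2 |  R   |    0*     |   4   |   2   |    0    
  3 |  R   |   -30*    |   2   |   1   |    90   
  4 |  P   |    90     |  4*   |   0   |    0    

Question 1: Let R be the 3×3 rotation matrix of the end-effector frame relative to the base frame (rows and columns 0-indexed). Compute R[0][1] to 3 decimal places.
0.750

End-effector y-axis (col 1 of R) = (0.7500,-0.4330,-0.5000)
R[0][1] = 0.7500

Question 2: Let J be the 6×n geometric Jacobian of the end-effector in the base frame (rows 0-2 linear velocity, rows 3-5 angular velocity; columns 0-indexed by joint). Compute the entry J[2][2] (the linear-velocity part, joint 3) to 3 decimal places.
axis z_2 = (-0.5000,-0.8660,0.0000); lever o_n−o_2 = (-0.0179,-2.2990,3.9641)
cross product → J_v[:, 2] = (-3.4330,1.9821,1.1340)
J_ω[:, 2] = z_2
entry J[2][2] = 1.1340

1.134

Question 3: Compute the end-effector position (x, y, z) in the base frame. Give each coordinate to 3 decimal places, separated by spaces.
after link 1: o_1 = (-3.4641, 2.0000, 3.0000)
after link 2: o_2 = (-7.1962, -0.4641, 3.0000)
after link 3: o_3 = (-8.9462, -1.7631, 3.5000)
after link 4: o_4 = (-7.2141, -2.7631, 6.9641)

-7.214 -2.763 6.964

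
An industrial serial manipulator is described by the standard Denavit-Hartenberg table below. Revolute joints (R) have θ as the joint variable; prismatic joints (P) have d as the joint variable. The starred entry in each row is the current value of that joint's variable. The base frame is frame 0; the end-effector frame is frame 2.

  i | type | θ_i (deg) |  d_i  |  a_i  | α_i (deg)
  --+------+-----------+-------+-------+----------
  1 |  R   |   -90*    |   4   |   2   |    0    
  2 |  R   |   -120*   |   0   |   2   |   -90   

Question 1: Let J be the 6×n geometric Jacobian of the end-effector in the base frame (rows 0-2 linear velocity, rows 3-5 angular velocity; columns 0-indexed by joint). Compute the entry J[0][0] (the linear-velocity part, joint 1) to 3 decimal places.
axis z_0 = ẑ; lever o_n−o_0 = (-1.7321,-1.0000,4.0000)
cross product → J_v[:, 0] = (1.0000,-1.7321,0.0000)
J_ω[:, 0] = z_0
entry J[0][0] = 1.0000

1.000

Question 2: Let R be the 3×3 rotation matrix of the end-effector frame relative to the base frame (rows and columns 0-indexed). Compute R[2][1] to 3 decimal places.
End-effector y-axis (col 1 of R) = (-0.0000,-0.0000,-1.0000)
R[2][1] = -1.0000

-1.000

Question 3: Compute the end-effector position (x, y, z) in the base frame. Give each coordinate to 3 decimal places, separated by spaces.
after link 1: o_1 = (0.0000, -2.0000, 4.0000)
after link 2: o_2 = (-1.7321, -1.0000, 4.0000)

-1.732 -1.000 4.000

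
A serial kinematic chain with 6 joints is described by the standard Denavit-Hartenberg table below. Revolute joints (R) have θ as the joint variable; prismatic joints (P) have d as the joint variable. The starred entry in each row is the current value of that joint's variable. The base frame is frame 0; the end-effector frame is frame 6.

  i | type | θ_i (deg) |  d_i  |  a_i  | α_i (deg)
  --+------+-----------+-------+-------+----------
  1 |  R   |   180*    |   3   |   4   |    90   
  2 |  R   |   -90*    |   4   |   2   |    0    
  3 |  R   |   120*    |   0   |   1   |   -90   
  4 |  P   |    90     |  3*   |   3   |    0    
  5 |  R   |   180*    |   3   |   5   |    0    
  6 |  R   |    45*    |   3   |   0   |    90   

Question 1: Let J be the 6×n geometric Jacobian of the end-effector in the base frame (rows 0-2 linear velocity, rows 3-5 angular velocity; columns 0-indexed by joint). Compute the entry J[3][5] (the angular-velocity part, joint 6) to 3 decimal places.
axis z_5 = (0.5000,-0.0000,0.8660); lever o_n−o_5 = (1.5000,0.0000,2.5981)
cross product → J_v[:, 5] = (-0.0000,0.0000,0.0000)
J_ω[:, 5] = z_5
entry J[3][5] = 0.5000

0.500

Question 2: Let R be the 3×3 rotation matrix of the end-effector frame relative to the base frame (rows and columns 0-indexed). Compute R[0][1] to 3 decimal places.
End-effector y-axis (col 1 of R) = (0.5000,-0.0000,0.8660)
R[0][1] = 0.5000

0.500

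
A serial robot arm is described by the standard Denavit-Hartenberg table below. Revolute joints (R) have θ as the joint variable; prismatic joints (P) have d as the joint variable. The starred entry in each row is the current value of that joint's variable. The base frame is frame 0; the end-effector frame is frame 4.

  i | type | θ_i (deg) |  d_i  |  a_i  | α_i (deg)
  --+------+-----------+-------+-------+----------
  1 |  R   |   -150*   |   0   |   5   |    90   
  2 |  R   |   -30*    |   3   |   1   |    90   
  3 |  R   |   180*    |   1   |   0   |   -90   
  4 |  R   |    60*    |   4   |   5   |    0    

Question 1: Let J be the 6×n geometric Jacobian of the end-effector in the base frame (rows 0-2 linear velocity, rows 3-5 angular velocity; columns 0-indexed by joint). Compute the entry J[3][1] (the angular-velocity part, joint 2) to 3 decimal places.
-0.500

axis z_1 = (-0.5000,0.8660,0.0000); lever o_n−o_1 = (0.1830,-1.0490,3.6340)
cross product → J_v[:, 1] = (3.1471,1.8170,0.3660)
J_ω[:, 1] = z_1
entry J[3][1] = -0.5000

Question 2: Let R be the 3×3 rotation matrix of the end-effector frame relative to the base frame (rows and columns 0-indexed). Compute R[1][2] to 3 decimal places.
End-effector z-axis (col 2 of R) = (0.5000,-0.8660,-0.0000)
R[1][2] = -0.8660

-0.866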